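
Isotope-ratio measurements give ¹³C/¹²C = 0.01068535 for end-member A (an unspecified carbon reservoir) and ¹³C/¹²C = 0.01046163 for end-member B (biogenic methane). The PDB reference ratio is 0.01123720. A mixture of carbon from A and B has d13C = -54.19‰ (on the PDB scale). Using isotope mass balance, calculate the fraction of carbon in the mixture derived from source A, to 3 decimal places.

δ_A = (0.01068535/0.01123720 − 1)×1000 = (0.950891 − 1)×1000 = -49.109‰
δ_B = (0.01046163/0.01123720 − 1)×1000 = (0.930982 − 1)×1000 = -69.018‰
f_A = (δ_mix − δ_B)/(δ_A − δ_B) = (-54.19 − (-69.018))/(-49.109 − (-69.018))
f_A = 14.828 / 19.909 = 0.7448

0.745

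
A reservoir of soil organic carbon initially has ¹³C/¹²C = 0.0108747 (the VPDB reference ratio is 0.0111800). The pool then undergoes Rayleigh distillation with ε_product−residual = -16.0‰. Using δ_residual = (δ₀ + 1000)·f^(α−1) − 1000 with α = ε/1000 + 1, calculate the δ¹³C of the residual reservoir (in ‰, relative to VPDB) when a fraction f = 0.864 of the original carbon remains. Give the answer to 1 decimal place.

-25.0‰

δ₀ = (0.0108747/0.0111800 − 1)×1000 = (0.972692 − 1)×1000 = -27.308‰
α − 1 = ε/1000 = -0.0160
f^(α−1) = 0.864^(-0.0160) = 1.002342
δ_res = (-27.308 + 1000) × 1.002342 − 1000 = 974.970 − 1000 = -25.03‰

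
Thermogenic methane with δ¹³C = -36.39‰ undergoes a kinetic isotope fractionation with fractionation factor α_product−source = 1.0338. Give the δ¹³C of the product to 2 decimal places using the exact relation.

δ_product = (δ_source + 1000)·α − 1000
δ_product = (-36.39 + 1000) × 1.0338 − 1000
δ_product = 996.180 − 1000 = -3.820‰

-3.82‰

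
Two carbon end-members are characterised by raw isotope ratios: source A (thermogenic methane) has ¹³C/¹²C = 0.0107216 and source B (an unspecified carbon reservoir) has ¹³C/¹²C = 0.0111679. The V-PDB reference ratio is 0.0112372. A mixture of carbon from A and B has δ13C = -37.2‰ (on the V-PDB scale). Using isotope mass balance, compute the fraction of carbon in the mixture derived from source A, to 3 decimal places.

δ_A = (0.0107216/0.0112372 − 1)×1000 = (0.954117 − 1)×1000 = -45.883‰
δ_B = (0.0111679/0.0112372 − 1)×1000 = (0.993833 − 1)×1000 = -6.167‰
f_A = (δ_mix − δ_B)/(δ_A − δ_B) = (-37.2 − (-6.167))/(-45.883 − (-6.167))
f_A = -31.033 / -39.716 = 0.7814

0.781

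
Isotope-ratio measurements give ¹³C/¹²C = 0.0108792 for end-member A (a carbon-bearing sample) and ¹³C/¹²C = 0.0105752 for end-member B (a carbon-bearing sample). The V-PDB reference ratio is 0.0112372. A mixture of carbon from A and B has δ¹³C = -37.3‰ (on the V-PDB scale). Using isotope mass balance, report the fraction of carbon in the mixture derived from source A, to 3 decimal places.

δ_A = (0.0108792/0.0112372 − 1)×1000 = (0.968142 − 1)×1000 = -31.858‰
δ_B = (0.0105752/0.0112372 − 1)×1000 = (0.941089 − 1)×1000 = -58.911‰
f_A = (δ_mix − δ_B)/(δ_A − δ_B) = (-37.3 − (-58.911))/(-31.858 − (-58.911))
f_A = 21.611 / 27.053 = 0.7989

0.799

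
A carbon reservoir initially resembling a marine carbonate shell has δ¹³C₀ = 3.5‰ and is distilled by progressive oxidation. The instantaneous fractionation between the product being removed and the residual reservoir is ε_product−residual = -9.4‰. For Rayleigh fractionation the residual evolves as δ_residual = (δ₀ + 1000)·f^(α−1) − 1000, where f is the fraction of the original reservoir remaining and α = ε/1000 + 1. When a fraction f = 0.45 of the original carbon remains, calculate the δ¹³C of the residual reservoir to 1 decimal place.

Rayleigh residual: δ_res = (δ₀ + 1000)·f^(α−1) − 1000
α = ε/1000 + 1 = 0.99060, so α − 1 = -0.00940
f^(α−1) = 0.45^(-0.00940) = 1.007534
δ_res = (3.5 + 1000) × 1.007534 − 1000 = 1011.061 − 1000 = 11.06‰

11.1‰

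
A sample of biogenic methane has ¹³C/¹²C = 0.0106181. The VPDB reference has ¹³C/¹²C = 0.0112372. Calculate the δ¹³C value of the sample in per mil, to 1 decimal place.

-55.1 per mil

δ¹³C = (R_sample / R_standard − 1) × 1000
R_sample / R_standard = 0.0106181 / 0.0112372 = 0.944906
δ¹³C = (0.944906 − 1) × 1000 = -55.09 per mil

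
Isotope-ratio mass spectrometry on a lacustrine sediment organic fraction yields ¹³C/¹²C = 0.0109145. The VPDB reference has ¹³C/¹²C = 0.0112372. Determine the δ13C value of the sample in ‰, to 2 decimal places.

δ13C = (R_sample / R_standard − 1) × 1000
R_sample / R_standard = 0.0109145 / 0.0112372 = 0.971283
δ13C = (0.971283 − 1) × 1000 = -28.717‰

-28.72‰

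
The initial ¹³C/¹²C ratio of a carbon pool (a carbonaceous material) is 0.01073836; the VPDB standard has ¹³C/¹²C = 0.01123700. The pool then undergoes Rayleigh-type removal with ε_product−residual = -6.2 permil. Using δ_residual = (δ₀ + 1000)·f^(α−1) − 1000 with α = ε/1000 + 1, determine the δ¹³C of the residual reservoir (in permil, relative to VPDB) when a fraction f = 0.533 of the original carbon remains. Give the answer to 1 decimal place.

-40.6 permil

δ₀ = (0.01073836/0.01123700 − 1)×1000 = (0.955625 − 1)×1000 = -44.375 permil
α − 1 = ε/1000 = -0.0062
f^(α−1) = 0.533^(-0.0062) = 1.003909
δ_res = (-44.375 + 1000) × 1.003909 − 1000 = 959.361 − 1000 = -40.64 permil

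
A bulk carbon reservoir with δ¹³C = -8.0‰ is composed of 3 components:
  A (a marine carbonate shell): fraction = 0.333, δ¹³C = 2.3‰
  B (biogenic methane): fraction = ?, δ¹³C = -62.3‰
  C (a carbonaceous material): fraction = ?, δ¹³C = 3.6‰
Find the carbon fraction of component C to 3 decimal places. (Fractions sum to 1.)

Let f_C and f_B be the unknown fractions; fractions sum to 1 so f_C + f_B = 0.667.
Mass balance: Σ fᵢ·δᵢ = δ_bulk ⇒ f_C·(3.6) + f_B·(-62.3) = -8.0 − (0.766) = -8.766
Substitute f_B = 0.667 − f_C:
f_C·(3.6 − -62.3) = -8.766 − 0.667×(-62.3) = 32.788
f_C = 32.788 / 65.9 = 0.4975

0.498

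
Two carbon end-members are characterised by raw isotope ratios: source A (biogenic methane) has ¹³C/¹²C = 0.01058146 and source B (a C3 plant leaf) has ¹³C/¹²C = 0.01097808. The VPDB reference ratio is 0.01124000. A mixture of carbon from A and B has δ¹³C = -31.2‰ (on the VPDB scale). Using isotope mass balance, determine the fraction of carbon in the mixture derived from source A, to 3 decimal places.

δ_A = (0.01058146/0.01124000 − 1)×1000 = (0.941411 − 1)×1000 = -58.589‰
δ_B = (0.01097808/0.01124000 − 1)×1000 = (0.976698 − 1)×1000 = -23.302‰
f_A = (δ_mix − δ_B)/(δ_A − δ_B) = (-31.2 − (-23.302))/(-58.589 − (-23.302))
f_A = -7.898 / -35.286 = 0.2238

0.224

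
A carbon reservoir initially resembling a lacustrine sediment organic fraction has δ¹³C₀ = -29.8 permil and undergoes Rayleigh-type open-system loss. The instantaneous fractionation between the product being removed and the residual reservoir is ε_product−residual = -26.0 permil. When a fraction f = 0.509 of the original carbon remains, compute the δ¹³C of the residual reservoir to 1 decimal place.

Rayleigh residual: δ_res = (δ₀ + 1000)·f^(α−1) − 1000
α = ε/1000 + 1 = 0.97400, so α − 1 = -0.02600
f^(α−1) = 0.509^(-0.02600) = 1.017713
δ_res = (-29.8 + 1000) × 1.017713 − 1000 = 987.385 − 1000 = -12.61 permil

-12.6 permil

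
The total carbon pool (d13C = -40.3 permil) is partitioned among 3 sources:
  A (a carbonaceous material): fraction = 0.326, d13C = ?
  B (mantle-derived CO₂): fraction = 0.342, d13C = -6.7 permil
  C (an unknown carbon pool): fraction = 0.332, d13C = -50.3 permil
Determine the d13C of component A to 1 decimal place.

-65.4 permil

Isotope mass balance: δ_bulk = Σ fᵢ·δᵢ.
-40.3 = 0.326×δ_A + 0.342×(-6.7) + 0.332×(-50.3)
0.326·δ_A = -40.3 − (-18.991) = -21.309
δ_A = -21.309 / 0.326 = -65.37 permil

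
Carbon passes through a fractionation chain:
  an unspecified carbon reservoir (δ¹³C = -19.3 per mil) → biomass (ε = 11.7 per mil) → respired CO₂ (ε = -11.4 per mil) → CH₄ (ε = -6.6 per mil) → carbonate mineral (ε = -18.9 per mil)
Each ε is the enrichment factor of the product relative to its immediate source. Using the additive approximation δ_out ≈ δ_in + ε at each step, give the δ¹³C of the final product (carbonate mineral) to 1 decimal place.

-44.5 per mil

step 1: δ ≈ -19.3 + (11.7) = -7.6 per mil
step 2: δ ≈ -7.6 + (-11.4) = -19.0 per mil
step 3: δ ≈ -19.0 + (-6.6) = -25.6 per mil
step 4: δ ≈ -25.6 + (-18.9) = -44.5 per mil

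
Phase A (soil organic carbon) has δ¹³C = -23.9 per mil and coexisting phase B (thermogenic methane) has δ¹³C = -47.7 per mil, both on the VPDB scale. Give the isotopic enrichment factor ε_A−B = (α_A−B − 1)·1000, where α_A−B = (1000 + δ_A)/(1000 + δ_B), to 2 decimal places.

α_A−B = (1000 + -23.9) / (1000 + -47.7) = 976.1 / 952.3 = 1.024992
ε_A−B = (1.024992 − 1) × 1000 = 24.992 per mil
(The approximation ε ≈ δ_A − δ_B would give 23.8 per mil.)

24.99 per mil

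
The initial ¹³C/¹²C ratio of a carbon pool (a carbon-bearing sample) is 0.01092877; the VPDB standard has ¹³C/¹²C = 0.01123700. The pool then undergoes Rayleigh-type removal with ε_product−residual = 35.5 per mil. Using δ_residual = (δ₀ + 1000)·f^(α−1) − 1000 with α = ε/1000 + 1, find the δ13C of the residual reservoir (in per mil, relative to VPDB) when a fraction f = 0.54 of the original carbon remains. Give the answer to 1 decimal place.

δ₀ = (0.01092877/0.01123700 − 1)×1000 = (0.972570 − 1)×1000 = -27.430 per mil
α − 1 = ε/1000 = 0.0355
f^(α−1) = 0.54^(0.0355) = 0.978363
δ_res = (-27.430 + 1000) × 0.978363 − 1000 = 951.526 − 1000 = -48.47 per mil

-48.5 per mil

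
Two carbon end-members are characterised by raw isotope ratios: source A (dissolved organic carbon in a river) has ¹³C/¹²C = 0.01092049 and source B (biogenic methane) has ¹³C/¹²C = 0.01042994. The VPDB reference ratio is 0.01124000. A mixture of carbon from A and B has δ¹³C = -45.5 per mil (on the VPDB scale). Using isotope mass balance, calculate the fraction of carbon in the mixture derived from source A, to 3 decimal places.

δ_A = (0.01092049/0.01124000 − 1)×1000 = (0.971574 − 1)×1000 = -28.426 per mil
δ_B = (0.01042994/0.01124000 − 1)×1000 = (0.927931 − 1)×1000 = -72.069 per mil
f_A = (δ_mix − δ_B)/(δ_A − δ_B) = (-45.5 − (-72.069))/(-28.426 − (-72.069))
f_A = 26.569 / 43.643 = 0.6088

0.609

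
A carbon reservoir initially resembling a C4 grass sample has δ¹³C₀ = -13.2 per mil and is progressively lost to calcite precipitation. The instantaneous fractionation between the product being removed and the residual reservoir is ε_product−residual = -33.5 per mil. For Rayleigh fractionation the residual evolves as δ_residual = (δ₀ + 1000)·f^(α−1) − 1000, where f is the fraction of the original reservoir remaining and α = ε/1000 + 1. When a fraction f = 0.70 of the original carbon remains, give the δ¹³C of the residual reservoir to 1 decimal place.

-1.3 per mil

Rayleigh residual: δ_res = (δ₀ + 1000)·f^(α−1) − 1000
α = ε/1000 + 1 = 0.96650, so α − 1 = -0.03350
f^(α−1) = 0.70^(-0.03350) = 1.012020
δ_res = (-13.2 + 1000) × 1.012020 − 1000 = 998.662 − 1000 = -1.34 per mil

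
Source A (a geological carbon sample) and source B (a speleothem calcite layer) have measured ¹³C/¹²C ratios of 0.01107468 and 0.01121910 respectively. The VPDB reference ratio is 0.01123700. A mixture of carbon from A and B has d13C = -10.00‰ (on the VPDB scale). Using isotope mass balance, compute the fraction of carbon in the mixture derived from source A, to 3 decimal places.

0.654

δ_A = (0.01107468/0.01123700 − 1)×1000 = (0.985555 − 1)×1000 = -14.445‰
δ_B = (0.01121910/0.01123700 − 1)×1000 = (0.998407 − 1)×1000 = -1.593‰
f_A = (δ_mix − δ_B)/(δ_A − δ_B) = (-10.00 − (-1.593))/(-14.445 − (-1.593))
f_A = -8.407 / -12.852 = 0.6541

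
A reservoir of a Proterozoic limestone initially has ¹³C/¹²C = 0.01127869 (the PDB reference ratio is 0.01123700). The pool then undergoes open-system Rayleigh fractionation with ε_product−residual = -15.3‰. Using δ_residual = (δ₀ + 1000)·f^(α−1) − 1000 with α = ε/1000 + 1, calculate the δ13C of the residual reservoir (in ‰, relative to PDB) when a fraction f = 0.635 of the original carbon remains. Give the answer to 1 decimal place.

10.7‰

δ₀ = (0.01127869/0.01123700 − 1)×1000 = (1.003710 − 1)×1000 = 3.710‰
α − 1 = ε/1000 = -0.0153
f^(α−1) = 0.635^(-0.0153) = 1.006972
δ_res = (3.710 + 1000) × 1.006972 − 1000 = 1010.708 − 1000 = 10.71‰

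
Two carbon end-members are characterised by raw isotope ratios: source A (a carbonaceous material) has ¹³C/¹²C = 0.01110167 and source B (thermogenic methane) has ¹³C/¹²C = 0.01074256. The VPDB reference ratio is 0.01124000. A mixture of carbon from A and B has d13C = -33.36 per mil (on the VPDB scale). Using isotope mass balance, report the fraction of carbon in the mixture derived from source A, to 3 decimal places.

0.341

δ_A = (0.01110167/0.01124000 − 1)×1000 = (0.987693 − 1)×1000 = -12.307 per mil
δ_B = (0.01074256/0.01124000 − 1)×1000 = (0.955744 − 1)×1000 = -44.256 per mil
f_A = (δ_mix − δ_B)/(δ_A − δ_B) = (-33.36 − (-44.256))/(-12.307 − (-44.256))
f_A = 10.896 / 31.949 = 0.3410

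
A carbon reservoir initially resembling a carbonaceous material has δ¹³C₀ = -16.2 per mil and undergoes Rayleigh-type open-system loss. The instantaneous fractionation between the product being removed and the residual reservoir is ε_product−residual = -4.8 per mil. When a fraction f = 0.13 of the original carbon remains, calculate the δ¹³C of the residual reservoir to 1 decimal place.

Rayleigh residual: δ_res = (δ₀ + 1000)·f^(α−1) − 1000
α = ε/1000 + 1 = 0.99520, so α − 1 = -0.00480
f^(α−1) = 0.13^(-0.00480) = 1.009841
δ_res = (-16.2 + 1000) × 1.009841 − 1000 = 993.482 − 1000 = -6.52 per mil

-6.5 per mil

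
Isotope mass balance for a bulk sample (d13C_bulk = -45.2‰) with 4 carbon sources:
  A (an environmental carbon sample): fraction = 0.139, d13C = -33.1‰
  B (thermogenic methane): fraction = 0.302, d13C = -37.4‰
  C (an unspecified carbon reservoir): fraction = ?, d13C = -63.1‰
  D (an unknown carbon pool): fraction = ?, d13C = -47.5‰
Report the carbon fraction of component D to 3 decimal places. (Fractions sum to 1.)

Let f_D and f_C be the unknown fractions; fractions sum to 1 so f_D + f_C = 0.559.
Mass balance: Σ fᵢ·δᵢ = δ_bulk ⇒ f_D·(-47.5) + f_C·(-63.1) = -45.2 − (-15.896) = -29.304
Substitute f_C = 0.559 − f_D:
f_D·(-47.5 − -63.1) = -29.304 − 0.559×(-63.1) = 5.969
f_D = 5.969 / 15.6 = 0.3826

0.383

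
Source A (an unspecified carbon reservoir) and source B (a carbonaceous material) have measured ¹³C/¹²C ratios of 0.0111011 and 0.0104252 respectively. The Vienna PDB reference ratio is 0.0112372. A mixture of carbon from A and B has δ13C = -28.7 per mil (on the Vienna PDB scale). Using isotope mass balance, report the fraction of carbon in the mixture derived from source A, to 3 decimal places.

δ_A = (0.0111011/0.0112372 − 1)×1000 = (0.987888 − 1)×1000 = -12.112 per mil
δ_B = (0.0104252/0.0112372 − 1)×1000 = (0.927740 − 1)×1000 = -72.260 per mil
f_A = (δ_mix − δ_B)/(δ_A − δ_B) = (-28.7 − (-72.260))/(-12.112 − (-72.260))
f_A = 43.560 / 60.148 = 0.7242

0.724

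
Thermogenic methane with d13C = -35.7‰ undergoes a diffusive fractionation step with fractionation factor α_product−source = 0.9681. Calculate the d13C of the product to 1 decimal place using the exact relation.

-66.5‰

δ_product = (δ_source + 1000)·α − 1000
δ_product = (-35.7 + 1000) × 0.9681 − 1000
δ_product = 933.539 − 1000 = -66.46‰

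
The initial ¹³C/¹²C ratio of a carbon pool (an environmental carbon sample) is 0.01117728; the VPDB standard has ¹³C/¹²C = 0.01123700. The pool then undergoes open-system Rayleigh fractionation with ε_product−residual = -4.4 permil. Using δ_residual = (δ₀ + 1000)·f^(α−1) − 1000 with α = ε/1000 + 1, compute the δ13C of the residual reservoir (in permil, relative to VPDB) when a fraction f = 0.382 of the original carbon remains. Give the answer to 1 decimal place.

-1.1 permil

δ₀ = (0.01117728/0.01123700 − 1)×1000 = (0.994685 − 1)×1000 = -5.315 permil
α − 1 = ε/1000 = -0.0044
f^(α−1) = 0.382^(-0.0044) = 1.004243
δ_res = (-5.315 + 1000) × 1.004243 − 1000 = 998.906 − 1000 = -1.09 permil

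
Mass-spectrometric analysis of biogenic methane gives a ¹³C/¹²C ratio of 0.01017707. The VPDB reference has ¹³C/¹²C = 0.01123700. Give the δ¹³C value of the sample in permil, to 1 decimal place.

-94.3 permil

δ¹³C = (R_sample / R_standard − 1) × 1000
R_sample / R_standard = 0.01017707 / 0.01123700 = 0.905675
δ¹³C = (0.905675 − 1) × 1000 = -94.32 permil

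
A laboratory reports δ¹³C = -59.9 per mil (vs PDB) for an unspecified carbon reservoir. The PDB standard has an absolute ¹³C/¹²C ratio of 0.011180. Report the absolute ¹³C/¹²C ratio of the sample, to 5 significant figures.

R_sample = R_standard × (δ¹³C/1000 + 1)
R_sample = 0.011180 × (-59.9/1000 + 1) = 0.011180 × 0.940100
R_sample = 0.0105103

0.010510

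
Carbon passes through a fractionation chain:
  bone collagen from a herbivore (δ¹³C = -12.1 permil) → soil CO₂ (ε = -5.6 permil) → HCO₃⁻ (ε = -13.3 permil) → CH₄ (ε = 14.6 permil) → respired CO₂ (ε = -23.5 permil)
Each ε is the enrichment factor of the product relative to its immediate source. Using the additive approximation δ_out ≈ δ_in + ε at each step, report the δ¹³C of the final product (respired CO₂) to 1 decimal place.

-39.9 permil

step 1: δ ≈ -12.1 + (-5.6) = -17.7 permil
step 2: δ ≈ -17.7 + (-13.3) = -31.0 permil
step 3: δ ≈ -31.0 + (14.6) = -16.4 permil
step 4: δ ≈ -16.4 + (-23.5) = -39.9 permil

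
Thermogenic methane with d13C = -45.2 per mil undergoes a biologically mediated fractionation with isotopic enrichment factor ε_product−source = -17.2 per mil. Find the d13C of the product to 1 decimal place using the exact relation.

Exactly, δ_product = (δ_source + 1000)·(ε/1000 + 1) − 1000.
δ_product = (-45.2 + 1000) × (-17.2/1000 + 1) − 1000
δ_product = -61.62 per mil

-61.6 per mil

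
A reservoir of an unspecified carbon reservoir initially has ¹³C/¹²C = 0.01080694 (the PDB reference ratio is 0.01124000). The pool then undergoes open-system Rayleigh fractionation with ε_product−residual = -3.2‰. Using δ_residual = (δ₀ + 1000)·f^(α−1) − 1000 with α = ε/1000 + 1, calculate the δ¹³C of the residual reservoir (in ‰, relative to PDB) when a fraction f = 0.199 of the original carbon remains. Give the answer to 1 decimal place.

-33.5‰

δ₀ = (0.01080694/0.01124000 − 1)×1000 = (0.961472 − 1)×1000 = -38.528‰
α − 1 = ε/1000 = -0.0032
f^(α−1) = 0.199^(-0.0032) = 1.005180
δ_res = (-38.528 + 1000) × 1.005180 − 1000 = 966.452 − 1000 = -33.55‰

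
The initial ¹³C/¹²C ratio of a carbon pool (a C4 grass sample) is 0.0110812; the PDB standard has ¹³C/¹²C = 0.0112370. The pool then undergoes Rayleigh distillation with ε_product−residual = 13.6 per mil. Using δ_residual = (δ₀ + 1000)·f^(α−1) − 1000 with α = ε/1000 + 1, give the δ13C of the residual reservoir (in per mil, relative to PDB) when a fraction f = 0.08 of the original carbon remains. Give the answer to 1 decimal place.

δ₀ = (0.0110812/0.0112370 − 1)×1000 = (0.986135 − 1)×1000 = -13.865 per mil
α − 1 = ε/1000 = 0.0136
f^(α−1) = 0.08^(0.0136) = 0.966233
δ_res = (-13.865 + 1000) × 0.966233 − 1000 = 952.837 − 1000 = -47.16 per mil

-47.2 per mil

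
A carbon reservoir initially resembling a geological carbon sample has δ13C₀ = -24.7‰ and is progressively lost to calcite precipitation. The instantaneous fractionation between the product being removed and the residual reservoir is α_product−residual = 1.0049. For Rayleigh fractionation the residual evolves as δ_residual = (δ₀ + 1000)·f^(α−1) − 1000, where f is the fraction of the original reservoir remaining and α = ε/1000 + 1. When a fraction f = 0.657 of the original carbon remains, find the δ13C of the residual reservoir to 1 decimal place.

Rayleigh residual: δ_res = (δ₀ + 1000)·f^(α−1) − 1000
α − 1 = 0.00490
f^(α−1) = 0.657^(0.00490) = 0.997944
δ_res = (-24.7 + 1000) × 0.997944 − 1000 = 973.295 − 1000 = -26.71‰

-26.7‰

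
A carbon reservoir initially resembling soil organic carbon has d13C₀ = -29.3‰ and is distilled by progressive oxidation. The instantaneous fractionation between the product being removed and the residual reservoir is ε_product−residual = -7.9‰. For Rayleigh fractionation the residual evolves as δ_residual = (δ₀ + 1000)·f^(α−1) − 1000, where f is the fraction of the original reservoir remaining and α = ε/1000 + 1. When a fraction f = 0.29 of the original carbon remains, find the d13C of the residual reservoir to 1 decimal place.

Rayleigh residual: δ_res = (δ₀ + 1000)·f^(α−1) − 1000
α = ε/1000 + 1 = 0.99210, so α − 1 = -0.00790
f^(α−1) = 0.29^(-0.00790) = 1.009827
δ_res = (-29.3 + 1000) × 1.009827 − 1000 = 980.239 − 1000 = -19.76‰

-19.8‰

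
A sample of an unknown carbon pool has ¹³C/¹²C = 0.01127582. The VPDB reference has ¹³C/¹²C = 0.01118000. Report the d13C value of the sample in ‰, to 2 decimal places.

d13C = (R_sample / R_standard − 1) × 1000
R_sample / R_standard = 0.01127582 / 0.01118000 = 1.008571
d13C = (1.008571 − 1) × 1000 = 8.571‰

8.57‰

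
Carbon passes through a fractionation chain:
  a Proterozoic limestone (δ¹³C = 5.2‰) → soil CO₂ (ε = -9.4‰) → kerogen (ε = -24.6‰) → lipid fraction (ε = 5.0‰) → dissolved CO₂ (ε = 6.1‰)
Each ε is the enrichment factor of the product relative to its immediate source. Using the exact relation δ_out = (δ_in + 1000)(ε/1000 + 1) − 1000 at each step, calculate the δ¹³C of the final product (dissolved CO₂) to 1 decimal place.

step 1: δ = (5.20 + 1000)·(-9.4/1000 + 1) − 1000 = -4.25‰
step 2: δ = (-4.25 + 1000)·(-24.6/1000 + 1) − 1000 = -28.74‰
step 3: δ = (-28.74 + 1000)·(5.0/1000 + 1) − 1000 = -23.89‰
step 4: δ = (-23.89 + 1000)·(6.1/1000 + 1) − 1000 = -17.93‰

-17.9‰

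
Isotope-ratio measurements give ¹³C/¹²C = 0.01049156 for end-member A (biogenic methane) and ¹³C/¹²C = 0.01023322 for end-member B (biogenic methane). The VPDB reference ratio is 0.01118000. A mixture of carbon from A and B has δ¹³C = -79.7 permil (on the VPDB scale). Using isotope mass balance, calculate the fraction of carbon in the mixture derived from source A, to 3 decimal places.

0.216

δ_A = (0.01049156/0.01118000 − 1)×1000 = (0.938422 − 1)×1000 = -61.578 permil
δ_B = (0.01023322/0.01118000 − 1)×1000 = (0.915315 − 1)×1000 = -84.685 permil
f_A = (δ_mix − δ_B)/(δ_A − δ_B) = (-79.7 − (-84.685))/(-61.578 − (-84.685))
f_A = 4.985 / 23.107 = 0.2157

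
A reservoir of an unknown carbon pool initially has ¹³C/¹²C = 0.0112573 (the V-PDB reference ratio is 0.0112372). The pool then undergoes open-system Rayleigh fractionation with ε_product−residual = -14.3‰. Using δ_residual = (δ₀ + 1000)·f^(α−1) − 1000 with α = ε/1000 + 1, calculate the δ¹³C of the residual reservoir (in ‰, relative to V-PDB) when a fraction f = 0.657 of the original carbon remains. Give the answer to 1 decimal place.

7.8‰

δ₀ = (0.0112573/0.0112372 − 1)×1000 = (1.001789 − 1)×1000 = 1.789‰
α − 1 = ε/1000 = -0.0143
f^(α−1) = 0.657^(-0.0143) = 1.006025
δ_res = (1.789 + 1000) × 1.006025 − 1000 = 1007.825 − 1000 = 7.82‰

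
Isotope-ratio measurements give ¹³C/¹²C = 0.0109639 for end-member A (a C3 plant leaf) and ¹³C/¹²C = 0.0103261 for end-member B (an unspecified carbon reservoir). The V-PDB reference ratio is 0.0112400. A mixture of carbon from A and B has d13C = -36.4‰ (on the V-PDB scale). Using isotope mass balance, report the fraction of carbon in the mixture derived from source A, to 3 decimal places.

δ_A = (0.0109639/0.0112400 − 1)×1000 = (0.975436 − 1)×1000 = -24.564‰
δ_B = (0.0103261/0.0112400 − 1)×1000 = (0.918692 − 1)×1000 = -81.308‰
f_A = (δ_mix − δ_B)/(δ_A − δ_B) = (-36.4 − (-81.308))/(-24.564 − (-81.308))
f_A = 44.908 / 56.744 = 0.7914

0.791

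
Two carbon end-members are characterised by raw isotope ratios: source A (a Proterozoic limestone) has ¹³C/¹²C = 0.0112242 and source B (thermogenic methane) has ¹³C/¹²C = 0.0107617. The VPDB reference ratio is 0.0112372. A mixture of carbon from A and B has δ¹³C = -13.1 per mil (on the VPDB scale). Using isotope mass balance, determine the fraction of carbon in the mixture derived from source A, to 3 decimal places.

δ_A = (0.0112242/0.0112372 − 1)×1000 = (0.998843 − 1)×1000 = -1.157 per mil
δ_B = (0.0107617/0.0112372 − 1)×1000 = (0.957685 − 1)×1000 = -42.315 per mil
f_A = (δ_mix − δ_B)/(δ_A − δ_B) = (-13.1 − (-42.315))/(-1.157 − (-42.315))
f_A = 29.215 / 41.158 = 0.7098

0.710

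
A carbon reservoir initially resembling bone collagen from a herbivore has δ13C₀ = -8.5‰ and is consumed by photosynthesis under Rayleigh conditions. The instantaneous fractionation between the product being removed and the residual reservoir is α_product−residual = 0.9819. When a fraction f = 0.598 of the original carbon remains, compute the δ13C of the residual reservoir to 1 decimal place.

Rayleigh residual: δ_res = (δ₀ + 1000)·f^(α−1) − 1000
α − 1 = -0.01810
f^(α−1) = 0.598^(-0.01810) = 1.009350
δ_res = (-8.5 + 1000) × 1.009350 − 1000 = 1000.770 − 1000 = 0.77‰

0.8‰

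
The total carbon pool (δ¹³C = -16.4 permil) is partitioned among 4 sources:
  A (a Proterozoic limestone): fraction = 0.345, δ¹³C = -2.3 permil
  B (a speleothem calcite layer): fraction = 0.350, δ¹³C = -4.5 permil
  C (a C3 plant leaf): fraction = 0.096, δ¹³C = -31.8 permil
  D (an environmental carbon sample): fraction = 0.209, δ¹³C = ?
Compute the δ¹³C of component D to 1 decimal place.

-52.5 permil

Isotope mass balance: δ_bulk = Σ fᵢ·δᵢ.
-16.4 = 0.345×(-2.3) + 0.350×(-4.5) + 0.096×(-31.8) + 0.209×δ_D
0.209·δ_D = -16.4 − (-5.421) = -10.979
δ_D = -10.979 / 0.209 = -52.53 permil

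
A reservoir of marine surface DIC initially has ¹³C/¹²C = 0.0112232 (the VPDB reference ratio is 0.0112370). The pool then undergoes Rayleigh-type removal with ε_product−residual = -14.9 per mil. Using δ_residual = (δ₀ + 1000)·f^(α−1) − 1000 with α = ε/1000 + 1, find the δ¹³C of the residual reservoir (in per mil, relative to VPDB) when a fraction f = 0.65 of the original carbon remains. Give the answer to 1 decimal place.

δ₀ = (0.0112232/0.0112370 − 1)×1000 = (0.998772 − 1)×1000 = -1.228 per mil
α − 1 = ε/1000 = -0.0149
f^(α−1) = 0.65^(-0.0149) = 1.006439
δ_res = (-1.228 + 1000) × 1.006439 − 1000 = 1005.203 − 1000 = 5.20 per mil

5.2 per mil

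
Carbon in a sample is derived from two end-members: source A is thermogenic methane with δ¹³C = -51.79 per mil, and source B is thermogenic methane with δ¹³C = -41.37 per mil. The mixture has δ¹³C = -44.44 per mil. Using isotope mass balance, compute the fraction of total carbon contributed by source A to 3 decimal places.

0.295

δ_mix = f_A·δ_A + (1 − f_A)·δ_B  ⇒  f_A = (δ_mix − δ_B)/(δ_A − δ_B)
f_A = (-44.44 − (-41.37)) / (-51.79 − (-41.37))
f_A = -3.07 / -10.42 = 0.2946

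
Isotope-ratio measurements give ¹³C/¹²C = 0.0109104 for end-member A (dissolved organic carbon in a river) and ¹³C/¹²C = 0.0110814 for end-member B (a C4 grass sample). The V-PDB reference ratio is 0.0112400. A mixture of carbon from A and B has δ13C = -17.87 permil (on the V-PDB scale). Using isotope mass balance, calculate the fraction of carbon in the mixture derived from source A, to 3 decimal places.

0.247

δ_A = (0.0109104/0.0112400 − 1)×1000 = (0.970676 − 1)×1000 = -29.324 permil
δ_B = (0.0110814/0.0112400 − 1)×1000 = (0.985890 − 1)×1000 = -14.110 permil
f_A = (δ_mix − δ_B)/(δ_A − δ_B) = (-17.87 − (-14.110))/(-29.324 − (-14.110))
f_A = -3.760 / -15.214 = 0.2471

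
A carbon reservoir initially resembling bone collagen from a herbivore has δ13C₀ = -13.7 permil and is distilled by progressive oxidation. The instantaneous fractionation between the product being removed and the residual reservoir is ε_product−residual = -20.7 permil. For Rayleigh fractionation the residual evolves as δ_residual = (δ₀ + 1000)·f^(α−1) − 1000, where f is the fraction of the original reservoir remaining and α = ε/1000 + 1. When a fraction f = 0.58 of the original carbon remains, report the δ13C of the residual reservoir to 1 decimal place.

-2.5 permil

Rayleigh residual: δ_res = (δ₀ + 1000)·f^(α−1) − 1000
α = ε/1000 + 1 = 0.97930, so α − 1 = -0.02070
f^(α−1) = 0.58^(-0.02070) = 1.011340
δ_res = (-13.7 + 1000) × 1.011340 − 1000 = 997.484 − 1000 = -2.52 permil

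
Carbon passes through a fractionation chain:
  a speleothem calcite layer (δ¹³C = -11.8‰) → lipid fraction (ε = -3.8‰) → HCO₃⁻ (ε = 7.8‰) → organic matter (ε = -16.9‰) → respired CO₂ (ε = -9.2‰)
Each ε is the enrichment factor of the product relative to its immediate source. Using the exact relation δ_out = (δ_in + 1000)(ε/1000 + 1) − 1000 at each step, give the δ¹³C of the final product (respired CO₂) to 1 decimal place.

-33.6‰

step 1: δ = (-11.80 + 1000)·(-3.8/1000 + 1) − 1000 = -15.56‰
step 2: δ = (-15.56 + 1000)·(7.8/1000 + 1) − 1000 = -7.88‰
step 3: δ = (-7.88 + 1000)·(-16.9/1000 + 1) − 1000 = -24.64‰
step 4: δ = (-24.64 + 1000)·(-9.2/1000 + 1) − 1000 = -33.62‰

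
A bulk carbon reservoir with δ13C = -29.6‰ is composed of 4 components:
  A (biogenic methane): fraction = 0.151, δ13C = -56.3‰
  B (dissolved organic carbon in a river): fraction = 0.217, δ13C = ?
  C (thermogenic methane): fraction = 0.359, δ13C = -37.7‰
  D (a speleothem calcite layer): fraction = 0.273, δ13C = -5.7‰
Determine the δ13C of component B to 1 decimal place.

Isotope mass balance: δ_bulk = Σ fᵢ·δᵢ.
-29.6 = 0.151×(-56.3) + 0.217×δ_B + 0.359×(-37.7) + 0.273×(-5.7)
0.217·δ_B = -29.6 − (-23.592) = -6.008
δ_B = -6.008 / 0.217 = -27.69‰

-27.7‰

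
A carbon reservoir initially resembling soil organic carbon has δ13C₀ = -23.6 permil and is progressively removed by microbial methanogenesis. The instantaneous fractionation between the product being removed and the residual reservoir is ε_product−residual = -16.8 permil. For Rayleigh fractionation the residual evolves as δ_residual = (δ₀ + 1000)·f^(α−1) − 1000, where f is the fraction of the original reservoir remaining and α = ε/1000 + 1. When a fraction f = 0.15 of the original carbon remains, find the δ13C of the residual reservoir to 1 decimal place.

8.0 permil

Rayleigh residual: δ_res = (δ₀ + 1000)·f^(α−1) − 1000
α = ε/1000 + 1 = 0.98320, so α − 1 = -0.01680
f^(α−1) = 0.15^(-0.01680) = 1.032385
δ_res = (-23.6 + 1000) × 1.032385 − 1000 = 1008.021 − 1000 = 8.02 permil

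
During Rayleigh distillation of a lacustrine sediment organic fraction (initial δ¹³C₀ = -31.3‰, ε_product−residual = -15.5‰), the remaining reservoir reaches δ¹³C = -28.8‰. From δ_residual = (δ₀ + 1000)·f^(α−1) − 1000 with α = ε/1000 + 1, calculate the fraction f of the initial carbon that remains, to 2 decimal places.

0.85

α − 1 = ε/1000 = -0.0155
(δ_res + 1000)/(δ₀ + 1000) = (-28.8 + 1000)/(-31.3 + 1000) = 971.2/968.7 = 1.002581
f = 1.002581^(1/-0.0155) = exp(ln(1.002581)/-0.0155) = exp(0.00258/-0.0155)
f = exp(-0.1663) = 0.8468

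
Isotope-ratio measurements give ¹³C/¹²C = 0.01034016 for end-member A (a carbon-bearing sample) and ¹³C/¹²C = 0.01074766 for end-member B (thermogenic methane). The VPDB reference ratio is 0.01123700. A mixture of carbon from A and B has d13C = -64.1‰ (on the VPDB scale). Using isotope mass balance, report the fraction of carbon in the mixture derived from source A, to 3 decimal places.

0.567

δ_A = (0.01034016/0.01123700 − 1)×1000 = (0.920189 − 1)×1000 = -79.811‰
δ_B = (0.01074766/0.01123700 − 1)×1000 = (0.956453 − 1)×1000 = -43.547‰
f_A = (δ_mix − δ_B)/(δ_A − δ_B) = (-64.1 − (-43.547))/(-79.811 − (-43.547))
f_A = -20.553 / -36.264 = 0.5668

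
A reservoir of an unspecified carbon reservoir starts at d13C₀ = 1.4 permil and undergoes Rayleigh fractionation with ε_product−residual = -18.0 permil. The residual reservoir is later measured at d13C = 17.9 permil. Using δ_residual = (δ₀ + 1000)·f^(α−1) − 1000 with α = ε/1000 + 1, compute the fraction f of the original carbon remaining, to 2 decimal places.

α − 1 = ε/1000 = -0.0180
(δ_res + 1000)/(δ₀ + 1000) = (17.9 + 1000)/(1.4 + 1000) = 1017.9/1001.4 = 1.016477
f = 1.016477^(1/-0.0180) = exp(ln(1.016477)/-0.0180) = exp(0.01634/-0.0180)
f = exp(-0.9079) = 0.4034

0.40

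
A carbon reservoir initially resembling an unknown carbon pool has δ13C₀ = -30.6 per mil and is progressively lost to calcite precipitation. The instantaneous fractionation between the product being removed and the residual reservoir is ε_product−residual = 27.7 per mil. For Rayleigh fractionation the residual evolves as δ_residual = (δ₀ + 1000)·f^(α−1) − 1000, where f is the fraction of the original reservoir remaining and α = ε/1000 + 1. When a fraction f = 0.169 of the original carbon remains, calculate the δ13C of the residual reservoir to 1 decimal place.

Rayleigh residual: δ_res = (δ₀ + 1000)·f^(α−1) − 1000
α = ε/1000 + 1 = 1.02770, so α − 1 = 0.02770
f^(α−1) = 0.169^(0.02770) = 0.951946
δ_res = (-30.6 + 1000) × 0.951946 − 1000 = 922.817 − 1000 = -77.18 per mil

-77.2 per mil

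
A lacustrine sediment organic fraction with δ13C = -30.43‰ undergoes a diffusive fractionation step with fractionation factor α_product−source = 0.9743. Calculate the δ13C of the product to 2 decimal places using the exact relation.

-55.35‰

δ_product = (δ_source + 1000)·α − 1000
δ_product = (-30.43 + 1000) × 0.9743 − 1000
δ_product = 944.652 − 1000 = -55.348‰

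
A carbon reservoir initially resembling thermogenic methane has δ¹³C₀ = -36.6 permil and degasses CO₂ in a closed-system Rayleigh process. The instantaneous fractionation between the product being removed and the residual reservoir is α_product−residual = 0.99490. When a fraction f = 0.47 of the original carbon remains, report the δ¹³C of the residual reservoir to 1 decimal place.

Rayleigh residual: δ_res = (δ₀ + 1000)·f^(α−1) − 1000
α − 1 = -0.00510
f^(α−1) = 0.47^(-0.00510) = 1.003858
δ_res = (-36.6 + 1000) × 1.003858 − 1000 = 967.117 − 1000 = -32.88 permil

-32.9 permil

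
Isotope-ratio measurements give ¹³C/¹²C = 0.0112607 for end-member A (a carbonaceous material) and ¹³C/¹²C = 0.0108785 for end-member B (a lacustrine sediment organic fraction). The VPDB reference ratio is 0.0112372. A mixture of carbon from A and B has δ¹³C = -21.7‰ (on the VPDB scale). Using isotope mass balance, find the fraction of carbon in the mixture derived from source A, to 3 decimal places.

δ_A = (0.0112607/0.0112372 − 1)×1000 = (1.002091 − 1)×1000 = 2.091‰
δ_B = (0.0108785/0.0112372 − 1)×1000 = (0.968079 − 1)×1000 = -31.921‰
f_A = (δ_mix − δ_B)/(δ_A − δ_B) = (-21.7 − (-31.921))/(2.091 − (-31.921))
f_A = 10.221 / 34.012 = 0.3005

0.301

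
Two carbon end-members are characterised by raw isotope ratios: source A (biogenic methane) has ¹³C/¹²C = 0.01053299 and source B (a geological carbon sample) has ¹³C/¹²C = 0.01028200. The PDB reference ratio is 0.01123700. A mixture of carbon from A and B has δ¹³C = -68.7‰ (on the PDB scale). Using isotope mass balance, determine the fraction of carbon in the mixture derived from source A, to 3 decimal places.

δ_A = (0.01053299/0.01123700 − 1)×1000 = (0.937349 − 1)×1000 = -62.651‰
δ_B = (0.01028200/0.01123700 − 1)×1000 = (0.915013 − 1)×1000 = -84.987‰
f_A = (δ_mix − δ_B)/(δ_A − δ_B) = (-68.7 − (-84.987))/(-62.651 − (-84.987))
f_A = 16.287 / 22.336 = 0.7292

0.729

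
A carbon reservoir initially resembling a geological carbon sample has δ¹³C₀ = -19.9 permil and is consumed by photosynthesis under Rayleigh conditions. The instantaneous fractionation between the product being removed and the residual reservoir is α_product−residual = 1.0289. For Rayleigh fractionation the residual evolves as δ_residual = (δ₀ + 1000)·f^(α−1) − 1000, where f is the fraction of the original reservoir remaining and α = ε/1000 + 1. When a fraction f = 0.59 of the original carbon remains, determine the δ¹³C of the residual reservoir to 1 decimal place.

-34.7 permil

Rayleigh residual: δ_res = (δ₀ + 1000)·f^(α−1) − 1000
α − 1 = 0.02890
f^(α−1) = 0.59^(0.02890) = 0.984867
δ_res = (-19.9 + 1000) × 0.984867 − 1000 = 965.268 − 1000 = -34.73 permil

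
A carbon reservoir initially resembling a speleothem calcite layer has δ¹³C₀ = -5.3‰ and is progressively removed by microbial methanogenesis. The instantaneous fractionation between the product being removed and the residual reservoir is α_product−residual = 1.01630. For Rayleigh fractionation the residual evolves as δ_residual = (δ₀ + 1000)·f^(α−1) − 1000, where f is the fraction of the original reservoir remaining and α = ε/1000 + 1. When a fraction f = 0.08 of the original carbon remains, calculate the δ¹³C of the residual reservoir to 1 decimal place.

-45.4‰

Rayleigh residual: δ_res = (δ₀ + 1000)·f^(α−1) − 1000
α − 1 = 0.01630
f^(α−1) = 0.08^(0.01630) = 0.959667
δ_res = (-5.3 + 1000) × 0.959667 − 1000 = 954.580 − 1000 = -45.42‰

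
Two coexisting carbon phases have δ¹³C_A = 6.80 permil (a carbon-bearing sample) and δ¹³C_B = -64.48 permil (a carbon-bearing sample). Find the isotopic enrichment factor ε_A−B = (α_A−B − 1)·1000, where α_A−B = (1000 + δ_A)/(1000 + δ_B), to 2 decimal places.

α_A−B = (1000 + 6.80) / (1000 + -64.48) = 1006.80 / 935.52 = 1.076193
ε_A−B = (1.076193 − 1) × 1000 = 76.193 permil
(The approximation ε ≈ δ_A − δ_B would give 71.28 permil.)

76.19 permil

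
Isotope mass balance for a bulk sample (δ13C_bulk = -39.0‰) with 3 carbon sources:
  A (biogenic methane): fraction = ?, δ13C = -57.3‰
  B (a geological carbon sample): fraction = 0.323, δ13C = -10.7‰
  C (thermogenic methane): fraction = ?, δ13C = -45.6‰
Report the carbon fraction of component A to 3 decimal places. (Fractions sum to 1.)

Let f_A and f_C be the unknown fractions; fractions sum to 1 so f_A + f_C = 0.677.
Mass balance: Σ fᵢ·δᵢ = δ_bulk ⇒ f_A·(-57.3) + f_C·(-45.6) = -39.0 − (-3.456) = -35.544
Substitute f_C = 0.677 − f_A:
f_A·(-57.3 − -45.6) = -35.544 − 0.677×(-45.6) = -4.673
f_A = -4.673 / -11.7 = 0.3994

0.399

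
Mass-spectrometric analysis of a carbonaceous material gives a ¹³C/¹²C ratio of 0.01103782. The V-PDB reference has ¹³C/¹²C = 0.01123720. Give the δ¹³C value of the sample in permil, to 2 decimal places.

-17.74 permil

δ¹³C = (R_sample / R_standard − 1) × 1000
R_sample / R_standard = 0.01103782 / 0.01123720 = 0.982257
δ¹³C = (0.982257 − 1) × 1000 = -17.743 permil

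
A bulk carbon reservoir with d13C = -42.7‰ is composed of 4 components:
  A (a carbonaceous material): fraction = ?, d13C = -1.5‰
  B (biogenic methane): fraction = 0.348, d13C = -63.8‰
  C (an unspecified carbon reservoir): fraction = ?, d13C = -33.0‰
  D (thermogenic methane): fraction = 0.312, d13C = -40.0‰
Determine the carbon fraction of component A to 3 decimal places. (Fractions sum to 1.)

0.102

Let f_A and f_C be the unknown fractions; fractions sum to 1 so f_A + f_C = 0.340.
Mass balance: Σ fᵢ·δᵢ = δ_bulk ⇒ f_A·(-1.5) + f_C·(-33.0) = -42.7 − (-34.682) = -8.018
Substitute f_C = 0.340 − f_A:
f_A·(-1.5 − -33.0) = -8.018 − 0.340×(-33.0) = 3.202
f_A = 3.202 / 31.5 = 0.1017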